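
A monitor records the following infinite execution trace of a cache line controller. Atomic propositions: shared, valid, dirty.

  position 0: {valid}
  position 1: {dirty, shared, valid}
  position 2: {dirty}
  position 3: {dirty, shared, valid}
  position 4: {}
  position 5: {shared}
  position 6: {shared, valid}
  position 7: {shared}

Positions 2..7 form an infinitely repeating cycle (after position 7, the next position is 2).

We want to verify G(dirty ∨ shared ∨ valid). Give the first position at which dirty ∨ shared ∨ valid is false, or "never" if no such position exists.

Check dirty ∨ shared ∨ valid at each position in order: 0 ✓, 1 ✓, 2 ✓, 3 ✓.
At position 4 the labels are {}, so dirty ∨ shared ∨ valid is false there. This is the first violation.

4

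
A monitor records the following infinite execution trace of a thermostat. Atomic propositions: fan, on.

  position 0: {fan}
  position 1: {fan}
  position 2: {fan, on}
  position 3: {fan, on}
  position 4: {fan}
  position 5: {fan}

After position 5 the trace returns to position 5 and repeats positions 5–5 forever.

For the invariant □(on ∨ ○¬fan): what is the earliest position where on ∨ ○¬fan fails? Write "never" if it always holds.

0

At position 0 the labels are {fan} and the next position 1 has {fan}, so on ∨ ○¬fan is false there. This is the first violation.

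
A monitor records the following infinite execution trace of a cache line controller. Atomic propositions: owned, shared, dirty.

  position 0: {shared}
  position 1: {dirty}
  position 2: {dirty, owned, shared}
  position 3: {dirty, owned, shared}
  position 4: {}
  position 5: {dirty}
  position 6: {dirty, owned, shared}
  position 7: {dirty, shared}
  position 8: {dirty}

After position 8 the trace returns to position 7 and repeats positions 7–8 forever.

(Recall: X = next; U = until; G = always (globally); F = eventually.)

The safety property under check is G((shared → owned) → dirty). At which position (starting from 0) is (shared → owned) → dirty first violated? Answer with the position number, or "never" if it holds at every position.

Check (shared → owned) → dirty at each position in order: 0 ✓, 1 ✓, 2 ✓, 3 ✓.
At position 4 the labels are {}, so (shared → owned) → dirty is false there. This is the first violation.

4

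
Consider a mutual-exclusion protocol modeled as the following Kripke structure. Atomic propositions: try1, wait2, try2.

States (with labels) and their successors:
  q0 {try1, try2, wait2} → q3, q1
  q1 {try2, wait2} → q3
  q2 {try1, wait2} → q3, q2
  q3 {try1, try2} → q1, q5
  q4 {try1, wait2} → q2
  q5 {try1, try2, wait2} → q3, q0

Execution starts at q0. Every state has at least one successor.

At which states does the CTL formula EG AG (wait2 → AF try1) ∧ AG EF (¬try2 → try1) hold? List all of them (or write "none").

States satisfying AG (wait2 → AF try1): {q0, q1, q2, q3, q4, q5}.
States satisfying EG AG (wait2 → AF try1): {q0, q1, q2, q3, q4, q5}.
States satisfying EF (¬try2 → try1): {q0, q1, q2, q3, q4, q5}.
States satisfying AG EF (¬try2 → try1): {q0, q1, q2, q3, q4, q5}.
States satisfying EG AG (wait2 → AF try1) ∧ AG EF (¬try2 → try1): {q0, q1, q2, q3, q4, q5}.

{q0, q1, q2, q3, q4, q5}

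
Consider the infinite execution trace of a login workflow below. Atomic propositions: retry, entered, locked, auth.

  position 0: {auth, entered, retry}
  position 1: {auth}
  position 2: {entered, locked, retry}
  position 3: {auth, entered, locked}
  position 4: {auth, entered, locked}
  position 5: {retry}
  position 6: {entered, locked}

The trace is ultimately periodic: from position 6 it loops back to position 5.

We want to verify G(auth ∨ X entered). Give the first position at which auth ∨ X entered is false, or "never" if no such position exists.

6

Check auth ∨ X entered at each position in order: 0 ✓, 1 ✓, 2 ✓, 3 ✓, 4 ✓, 5 ✓.
At position 6 the labels are {entered, locked} and the next position 5 has {retry}, so auth ∨ X entered is false there. This is the first violation.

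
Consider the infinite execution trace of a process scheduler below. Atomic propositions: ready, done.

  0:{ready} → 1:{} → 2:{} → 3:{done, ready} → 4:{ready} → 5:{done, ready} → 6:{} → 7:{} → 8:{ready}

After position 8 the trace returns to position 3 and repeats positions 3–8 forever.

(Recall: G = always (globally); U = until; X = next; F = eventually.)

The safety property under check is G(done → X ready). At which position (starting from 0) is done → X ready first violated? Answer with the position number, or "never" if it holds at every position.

Check done → X ready at each position in order: 0 ✓, 1 ✓, 2 ✓, 3 ✓, 4 ✓.
At position 5 the labels are {done, ready} and the next position 6 has {}, so done → X ready is false there. This is the first violation.

5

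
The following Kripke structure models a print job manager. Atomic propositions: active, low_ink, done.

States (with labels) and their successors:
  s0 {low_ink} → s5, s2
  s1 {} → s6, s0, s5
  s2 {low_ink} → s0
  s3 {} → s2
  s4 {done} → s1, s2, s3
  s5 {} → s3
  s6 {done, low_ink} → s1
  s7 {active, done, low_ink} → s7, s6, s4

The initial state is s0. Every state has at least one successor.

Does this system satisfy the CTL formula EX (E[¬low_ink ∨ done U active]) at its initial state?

States satisfying E[¬low_ink ∨ done U active]: {s7}.
States satisfying EX (E[¬low_ink ∨ done U active]): {s7}.
No suitable path/successor from s0 witnesses the formula.
s0 ∉ Sat(EX (E[¬low_ink ∨ done U active])).

Does not hold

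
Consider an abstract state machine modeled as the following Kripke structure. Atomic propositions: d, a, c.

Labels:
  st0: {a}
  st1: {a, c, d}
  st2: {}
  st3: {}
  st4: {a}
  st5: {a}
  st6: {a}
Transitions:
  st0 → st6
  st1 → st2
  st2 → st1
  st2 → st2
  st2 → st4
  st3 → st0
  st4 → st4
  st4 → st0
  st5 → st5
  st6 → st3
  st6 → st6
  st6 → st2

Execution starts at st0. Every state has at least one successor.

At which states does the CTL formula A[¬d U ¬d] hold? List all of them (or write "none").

{st0, st2, st3, st4, st5, st6}

States satisfying ¬d: {st0, st2, st3, st4, st5, st6}.
States satisfying A[¬d U ¬d]: {st0, st2, st3, st4, st5, st6}.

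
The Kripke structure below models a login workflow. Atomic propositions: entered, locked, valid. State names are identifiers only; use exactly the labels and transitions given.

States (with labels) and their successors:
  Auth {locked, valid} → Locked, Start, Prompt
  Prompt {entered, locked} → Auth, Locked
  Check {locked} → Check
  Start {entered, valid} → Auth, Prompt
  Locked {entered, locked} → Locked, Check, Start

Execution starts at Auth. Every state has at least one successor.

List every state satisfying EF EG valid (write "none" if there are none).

States satisfying EG valid: {Auth, Start}.
States satisfying EF EG valid: {Auth, Prompt, Start, Locked}.

{Auth, Prompt, Start, Locked}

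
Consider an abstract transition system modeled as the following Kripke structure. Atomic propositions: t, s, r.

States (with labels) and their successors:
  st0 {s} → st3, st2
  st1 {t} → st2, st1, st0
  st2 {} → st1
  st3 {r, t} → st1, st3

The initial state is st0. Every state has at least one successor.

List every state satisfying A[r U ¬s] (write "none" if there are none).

{st1, st2, st3}

States satisfying r: {st3}.
States satisfying ¬s: {st1, st2, st3}.
States satisfying A[r U ¬s]: {st1, st2, st3}.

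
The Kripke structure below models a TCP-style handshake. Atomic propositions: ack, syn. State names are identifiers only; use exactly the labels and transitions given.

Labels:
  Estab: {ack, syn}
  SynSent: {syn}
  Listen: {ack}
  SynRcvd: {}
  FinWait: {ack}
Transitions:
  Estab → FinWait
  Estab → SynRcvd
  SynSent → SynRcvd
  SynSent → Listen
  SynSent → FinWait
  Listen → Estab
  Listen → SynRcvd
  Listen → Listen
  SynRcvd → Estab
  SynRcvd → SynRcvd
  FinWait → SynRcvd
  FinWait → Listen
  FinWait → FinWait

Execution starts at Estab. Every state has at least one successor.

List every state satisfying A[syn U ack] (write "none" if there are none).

{Estab, Listen, FinWait}

States satisfying syn: {Estab, SynSent}.
States satisfying ack: {Estab, Listen, FinWait}.
States satisfying A[syn U ack]: {Estab, Listen, FinWait}.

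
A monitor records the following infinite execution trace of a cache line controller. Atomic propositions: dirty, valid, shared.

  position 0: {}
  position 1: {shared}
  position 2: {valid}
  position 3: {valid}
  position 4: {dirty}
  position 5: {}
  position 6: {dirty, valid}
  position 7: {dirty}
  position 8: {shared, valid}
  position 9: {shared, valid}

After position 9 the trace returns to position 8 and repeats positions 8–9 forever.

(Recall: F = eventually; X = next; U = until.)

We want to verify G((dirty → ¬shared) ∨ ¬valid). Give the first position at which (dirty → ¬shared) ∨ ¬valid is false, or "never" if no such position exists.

never

(dirty → ¬shared) ∨ ¬valid holds at every position 0..9, and those are all the positions the trace ever visits, so the invariant G((dirty → ¬shared) ∨ ¬valid) is never violated.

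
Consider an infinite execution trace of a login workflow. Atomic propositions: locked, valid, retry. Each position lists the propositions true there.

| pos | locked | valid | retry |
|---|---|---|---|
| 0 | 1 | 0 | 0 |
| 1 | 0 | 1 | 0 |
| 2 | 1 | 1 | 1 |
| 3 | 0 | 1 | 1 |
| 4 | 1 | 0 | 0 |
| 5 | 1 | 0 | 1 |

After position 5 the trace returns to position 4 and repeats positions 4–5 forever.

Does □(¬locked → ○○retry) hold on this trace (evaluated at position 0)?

Holds

¬locked → ○○retry holds at every position 0..5, and those are all positions ever visited, so □(¬locked → ○○retry) holds.
Positions where ¬locked holds: 1, 3.
Check ○○retry at each: 1→ok, 3→ok.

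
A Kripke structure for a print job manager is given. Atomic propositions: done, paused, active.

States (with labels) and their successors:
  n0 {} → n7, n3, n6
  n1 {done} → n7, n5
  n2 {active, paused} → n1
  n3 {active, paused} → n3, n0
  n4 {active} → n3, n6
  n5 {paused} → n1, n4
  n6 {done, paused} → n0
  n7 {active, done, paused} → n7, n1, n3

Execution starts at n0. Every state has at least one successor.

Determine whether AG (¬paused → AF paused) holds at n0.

States satisfying ¬paused → AF paused: {n0, n1, n2, n3, n4, n5, n6, n7}.
States satisfying AG (¬paused → AF paused): {n0, n1, n2, n3, n4, n5, n6, n7}.
Every state reachable from n0 satisfies ¬paused → AF paused.
n0 ∈ Sat(AG (¬paused → AF paused)).

Satisfied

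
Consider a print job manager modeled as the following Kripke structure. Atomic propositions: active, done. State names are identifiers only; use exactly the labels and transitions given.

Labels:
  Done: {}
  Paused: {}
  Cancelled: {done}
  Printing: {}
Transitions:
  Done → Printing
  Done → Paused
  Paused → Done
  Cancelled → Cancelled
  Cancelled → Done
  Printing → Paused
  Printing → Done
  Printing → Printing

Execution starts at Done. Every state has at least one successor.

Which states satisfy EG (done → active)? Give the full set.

{Done, Paused, Printing}

States satisfying done → active: {Done, Paused, Printing}.
States satisfying EG (done → active): {Done, Paused, Printing}.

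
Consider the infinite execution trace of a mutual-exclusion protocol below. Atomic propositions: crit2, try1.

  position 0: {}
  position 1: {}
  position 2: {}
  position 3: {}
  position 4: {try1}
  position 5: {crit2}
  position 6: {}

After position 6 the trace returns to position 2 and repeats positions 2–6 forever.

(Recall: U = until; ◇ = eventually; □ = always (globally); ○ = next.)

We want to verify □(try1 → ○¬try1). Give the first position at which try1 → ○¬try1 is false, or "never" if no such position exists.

try1 → ○¬try1 holds at every position 0..6, and those are all the positions the trace ever visits, so the invariant □(try1 → ○¬try1) is never violated.

never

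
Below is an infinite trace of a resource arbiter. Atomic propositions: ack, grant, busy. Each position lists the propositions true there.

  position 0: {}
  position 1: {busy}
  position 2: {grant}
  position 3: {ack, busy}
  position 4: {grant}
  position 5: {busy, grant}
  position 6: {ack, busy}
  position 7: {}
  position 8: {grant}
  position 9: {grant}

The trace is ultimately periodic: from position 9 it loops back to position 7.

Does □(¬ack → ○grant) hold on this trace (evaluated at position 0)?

No

¬ack → ○grant must hold at every position from 0 onward. It fails at position 0, so □(¬ack → ○grant) is false.
Positions where ¬ack holds: 0, 1, 2, 4, 5, 7, 8, 9.
Check ○grant at each: 0→fails, 1→ok, 2→fails, 4→ok, 5→fails, 7→ok, 8→ok, 9→fails.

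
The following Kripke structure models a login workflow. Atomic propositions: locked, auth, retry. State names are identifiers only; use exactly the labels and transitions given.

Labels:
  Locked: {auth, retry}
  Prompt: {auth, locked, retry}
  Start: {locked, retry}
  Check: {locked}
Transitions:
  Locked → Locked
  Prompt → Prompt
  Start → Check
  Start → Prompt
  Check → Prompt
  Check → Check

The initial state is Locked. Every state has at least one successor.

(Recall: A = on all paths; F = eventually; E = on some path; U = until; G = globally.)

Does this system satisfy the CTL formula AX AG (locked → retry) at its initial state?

States satisfying AG (locked → retry): {Locked, Prompt}.
States satisfying AX AG (locked → retry): {Locked, Prompt}.
Locked ∈ Sat(AX AG (locked → retry)).

Satisfied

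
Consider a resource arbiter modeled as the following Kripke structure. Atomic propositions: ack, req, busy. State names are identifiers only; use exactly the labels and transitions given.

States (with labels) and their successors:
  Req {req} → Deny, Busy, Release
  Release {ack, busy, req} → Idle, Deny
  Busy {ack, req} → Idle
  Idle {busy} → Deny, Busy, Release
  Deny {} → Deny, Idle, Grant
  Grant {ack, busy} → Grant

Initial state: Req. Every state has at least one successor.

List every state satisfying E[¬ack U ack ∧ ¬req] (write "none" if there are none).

States satisfying ¬ack: {Req, Idle, Deny}.
States satisfying ack ∧ ¬req: {Grant}.
States satisfying E[¬ack U ack ∧ ¬req]: {Req, Idle, Deny, Grant}.

{Req, Idle, Deny, Grant}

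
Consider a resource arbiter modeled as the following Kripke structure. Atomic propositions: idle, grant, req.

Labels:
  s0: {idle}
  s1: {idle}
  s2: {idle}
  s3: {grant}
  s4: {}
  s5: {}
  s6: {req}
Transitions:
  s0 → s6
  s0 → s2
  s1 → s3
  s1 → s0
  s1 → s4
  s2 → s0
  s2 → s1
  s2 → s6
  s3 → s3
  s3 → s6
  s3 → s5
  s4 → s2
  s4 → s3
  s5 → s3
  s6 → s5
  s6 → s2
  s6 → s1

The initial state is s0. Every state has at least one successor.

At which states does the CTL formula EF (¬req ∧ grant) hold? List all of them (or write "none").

States satisfying ¬req ∧ grant: {s3}.
States satisfying EF (¬req ∧ grant): {s0, s1, s2, s3, s4, s5, s6}.

{s0, s1, s2, s3, s4, s5, s6}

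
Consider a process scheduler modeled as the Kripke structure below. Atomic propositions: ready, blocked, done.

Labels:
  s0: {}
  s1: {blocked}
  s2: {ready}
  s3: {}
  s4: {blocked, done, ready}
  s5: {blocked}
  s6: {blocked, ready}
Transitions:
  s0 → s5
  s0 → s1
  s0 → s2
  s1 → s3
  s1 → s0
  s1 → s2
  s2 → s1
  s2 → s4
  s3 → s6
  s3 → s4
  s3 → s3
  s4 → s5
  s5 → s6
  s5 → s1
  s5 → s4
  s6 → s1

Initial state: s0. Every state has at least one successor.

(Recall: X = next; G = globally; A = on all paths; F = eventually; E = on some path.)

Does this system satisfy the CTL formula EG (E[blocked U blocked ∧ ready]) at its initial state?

States satisfying E[blocked U blocked ∧ ready]: {s4, s5, s6}.
States satisfying EG (E[blocked U blocked ∧ ready]): {s4, s5}.
No suitable path/successor from s0 witnesses the formula.
s0 ∉ Sat(EG (E[blocked U blocked ∧ ready])).

No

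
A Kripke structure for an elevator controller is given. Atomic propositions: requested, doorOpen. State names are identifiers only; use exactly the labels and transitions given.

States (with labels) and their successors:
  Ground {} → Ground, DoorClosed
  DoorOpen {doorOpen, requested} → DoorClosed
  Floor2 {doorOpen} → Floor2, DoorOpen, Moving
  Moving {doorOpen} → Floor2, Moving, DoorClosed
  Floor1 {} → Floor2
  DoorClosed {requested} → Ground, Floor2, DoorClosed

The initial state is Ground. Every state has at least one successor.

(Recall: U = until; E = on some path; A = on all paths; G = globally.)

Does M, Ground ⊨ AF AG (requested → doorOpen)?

States satisfying AG (requested → doorOpen): ∅.
States satisfying AF AG (requested → doorOpen): ∅.
There is a path from Ground along which AG (requested → doorOpen) never holds.
Ground ∉ Sat(AF AG (requested → doorOpen)).

Does not hold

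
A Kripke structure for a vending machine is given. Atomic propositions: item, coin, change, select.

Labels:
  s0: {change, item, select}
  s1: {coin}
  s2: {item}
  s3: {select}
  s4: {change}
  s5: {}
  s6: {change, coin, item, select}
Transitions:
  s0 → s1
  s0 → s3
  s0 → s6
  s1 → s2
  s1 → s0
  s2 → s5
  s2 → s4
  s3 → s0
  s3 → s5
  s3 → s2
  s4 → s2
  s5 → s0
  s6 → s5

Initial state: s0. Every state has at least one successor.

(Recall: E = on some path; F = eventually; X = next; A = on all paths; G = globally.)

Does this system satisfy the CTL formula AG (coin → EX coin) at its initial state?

States satisfying coin → EX coin: {s0, s2, s3, s4, s5}.
States satisfying AG (coin → EX coin): ∅.
s1 is reachable from s0 and violates coin → EX coin, so AG fails at s0.
s0 ∉ Sat(AG (coin → EX coin)).

Does not hold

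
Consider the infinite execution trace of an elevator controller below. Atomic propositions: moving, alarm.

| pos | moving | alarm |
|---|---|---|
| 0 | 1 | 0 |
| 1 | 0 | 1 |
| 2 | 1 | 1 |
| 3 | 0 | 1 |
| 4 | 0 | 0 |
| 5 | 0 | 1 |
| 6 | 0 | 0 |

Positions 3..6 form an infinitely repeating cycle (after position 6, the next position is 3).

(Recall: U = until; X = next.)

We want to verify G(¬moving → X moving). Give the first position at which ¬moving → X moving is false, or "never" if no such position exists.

Check ¬moving → X moving at each position in order: 0 ✓, 1 ✓, 2 ✓.
At position 3 the labels are {alarm} and the next position 4 has {}, so ¬moving → X moving is false there. This is the first violation.

3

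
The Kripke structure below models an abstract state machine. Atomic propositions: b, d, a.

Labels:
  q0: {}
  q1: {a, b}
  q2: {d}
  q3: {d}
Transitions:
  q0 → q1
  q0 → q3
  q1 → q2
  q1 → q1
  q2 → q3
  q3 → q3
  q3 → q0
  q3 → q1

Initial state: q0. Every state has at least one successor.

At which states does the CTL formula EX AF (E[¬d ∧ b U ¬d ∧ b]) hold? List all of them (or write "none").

States satisfying AF (E[¬d ∧ b U ¬d ∧ b]): {q1}.
States satisfying EX AF (E[¬d ∧ b U ¬d ∧ b]): {q0, q1, q3}.

{q0, q1, q3}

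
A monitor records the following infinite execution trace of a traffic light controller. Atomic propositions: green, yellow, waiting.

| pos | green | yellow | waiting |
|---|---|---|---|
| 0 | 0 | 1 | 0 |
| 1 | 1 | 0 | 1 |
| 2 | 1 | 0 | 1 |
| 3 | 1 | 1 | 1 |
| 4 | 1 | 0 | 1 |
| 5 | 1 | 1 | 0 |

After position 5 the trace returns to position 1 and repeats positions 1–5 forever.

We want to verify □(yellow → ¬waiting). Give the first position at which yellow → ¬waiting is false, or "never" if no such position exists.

3

Check yellow → ¬waiting at each position in order: 0 ✓, 1 ✓, 2 ✓.
At position 3 the labels are {green, waiting, yellow}, so yellow → ¬waiting is false there. This is the first violation.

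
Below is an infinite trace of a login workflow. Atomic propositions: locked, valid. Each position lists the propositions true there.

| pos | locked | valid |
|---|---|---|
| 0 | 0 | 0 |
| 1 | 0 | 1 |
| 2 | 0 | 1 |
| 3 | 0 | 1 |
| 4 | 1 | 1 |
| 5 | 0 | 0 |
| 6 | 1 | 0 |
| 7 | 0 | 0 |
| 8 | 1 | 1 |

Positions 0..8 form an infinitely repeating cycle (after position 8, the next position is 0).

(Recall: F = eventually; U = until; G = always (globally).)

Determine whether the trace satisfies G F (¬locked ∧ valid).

F (¬locked ∧ valid) holds at every position 0..8, and those are all positions ever visited, so G F (¬locked ∧ valid) holds.

Satisfied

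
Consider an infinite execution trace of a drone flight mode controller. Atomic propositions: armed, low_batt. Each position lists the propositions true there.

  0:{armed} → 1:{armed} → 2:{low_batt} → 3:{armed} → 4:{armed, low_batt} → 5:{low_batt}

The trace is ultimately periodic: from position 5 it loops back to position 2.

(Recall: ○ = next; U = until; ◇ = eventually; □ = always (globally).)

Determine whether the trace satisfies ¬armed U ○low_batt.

No

Walking from position 0: at position 0, ○low_batt has not yet held and ¬armed fails, so ¬armed U ○low_batt is false.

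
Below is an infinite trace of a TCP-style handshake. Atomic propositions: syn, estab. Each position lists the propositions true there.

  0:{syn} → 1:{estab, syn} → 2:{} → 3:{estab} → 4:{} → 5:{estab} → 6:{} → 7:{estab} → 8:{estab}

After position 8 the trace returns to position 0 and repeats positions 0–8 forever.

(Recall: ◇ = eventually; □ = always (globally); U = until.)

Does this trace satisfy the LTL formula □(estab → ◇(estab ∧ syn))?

estab → ◇(estab ∧ syn) holds at every position 0..8, and those are all positions ever visited, so □(estab → ◇(estab ∧ syn)) holds.
Positions where estab holds: 1, 3, 5, 7, 8.
Check ◇(estab ∧ syn) at each: 1→ok, 3→ok, 5→ok, 7→ok, 8→ok.

Satisfied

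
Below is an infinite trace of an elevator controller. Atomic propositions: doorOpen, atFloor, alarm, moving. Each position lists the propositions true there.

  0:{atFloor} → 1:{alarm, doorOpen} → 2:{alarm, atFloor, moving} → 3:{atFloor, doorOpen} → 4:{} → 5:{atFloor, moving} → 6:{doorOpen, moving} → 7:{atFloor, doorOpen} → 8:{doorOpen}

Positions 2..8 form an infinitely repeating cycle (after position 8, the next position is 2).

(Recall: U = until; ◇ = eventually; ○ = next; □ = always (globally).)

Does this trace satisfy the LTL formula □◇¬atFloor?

◇¬atFloor holds at every position 0..8, and those are all positions ever visited, so □◇¬atFloor holds.

Holds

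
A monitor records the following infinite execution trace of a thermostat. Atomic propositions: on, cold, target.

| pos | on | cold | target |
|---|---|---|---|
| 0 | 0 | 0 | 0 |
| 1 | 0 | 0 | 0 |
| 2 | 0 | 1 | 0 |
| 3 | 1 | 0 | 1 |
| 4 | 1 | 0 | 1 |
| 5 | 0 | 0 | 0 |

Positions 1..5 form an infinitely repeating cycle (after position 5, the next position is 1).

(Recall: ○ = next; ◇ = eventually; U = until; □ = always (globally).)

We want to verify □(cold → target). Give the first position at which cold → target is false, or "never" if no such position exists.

2

Check cold → target at each position in order: 0 ✓, 1 ✓.
At position 2 the labels are {cold}, so cold → target is false there. This is the first violation.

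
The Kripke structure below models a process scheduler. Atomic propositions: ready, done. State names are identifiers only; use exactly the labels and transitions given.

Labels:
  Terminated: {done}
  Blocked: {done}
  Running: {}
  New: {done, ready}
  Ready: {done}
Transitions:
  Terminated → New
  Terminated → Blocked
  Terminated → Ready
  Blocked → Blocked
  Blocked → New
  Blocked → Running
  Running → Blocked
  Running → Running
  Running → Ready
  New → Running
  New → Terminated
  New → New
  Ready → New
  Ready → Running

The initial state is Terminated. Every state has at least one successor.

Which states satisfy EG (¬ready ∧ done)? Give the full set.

{Terminated, Blocked}

States satisfying ¬ready ∧ done: {Terminated, Blocked, Ready}.
States satisfying EG (¬ready ∧ done): {Terminated, Blocked}.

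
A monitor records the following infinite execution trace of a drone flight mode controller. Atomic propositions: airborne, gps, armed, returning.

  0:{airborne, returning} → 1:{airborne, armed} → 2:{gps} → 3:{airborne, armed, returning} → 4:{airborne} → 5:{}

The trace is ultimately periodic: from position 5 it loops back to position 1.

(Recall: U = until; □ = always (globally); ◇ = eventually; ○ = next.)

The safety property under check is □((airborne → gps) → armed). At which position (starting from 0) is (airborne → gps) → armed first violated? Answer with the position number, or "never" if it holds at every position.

2

Check (airborne → gps) → armed at each position in order: 0 ✓, 1 ✓.
At position 2 the labels are {gps}, so (airborne → gps) → armed is false there. This is the first violation.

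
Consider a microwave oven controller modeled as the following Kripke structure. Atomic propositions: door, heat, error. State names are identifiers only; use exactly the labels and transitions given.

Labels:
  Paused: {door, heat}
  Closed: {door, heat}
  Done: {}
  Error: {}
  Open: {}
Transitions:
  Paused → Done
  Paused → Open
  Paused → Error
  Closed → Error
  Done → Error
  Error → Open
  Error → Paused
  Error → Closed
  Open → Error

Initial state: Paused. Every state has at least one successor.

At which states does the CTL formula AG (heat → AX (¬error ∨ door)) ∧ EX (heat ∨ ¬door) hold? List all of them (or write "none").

{Paused, Closed, Done, Error, Open}

States satisfying heat → AX (¬error ∨ door): {Paused, Closed, Done, Error, Open}.
States satisfying AG (heat → AX (¬error ∨ door)): {Paused, Closed, Done, Error, Open}.
States satisfying heat ∨ ¬door: {Paused, Closed, Done, Error, Open}.
States satisfying EX (heat ∨ ¬door): {Paused, Closed, Done, Error, Open}.
States satisfying AG (heat → AX (¬error ∨ door)) ∧ EX (heat ∨ ¬door): {Paused, Closed, Done, Error, Open}.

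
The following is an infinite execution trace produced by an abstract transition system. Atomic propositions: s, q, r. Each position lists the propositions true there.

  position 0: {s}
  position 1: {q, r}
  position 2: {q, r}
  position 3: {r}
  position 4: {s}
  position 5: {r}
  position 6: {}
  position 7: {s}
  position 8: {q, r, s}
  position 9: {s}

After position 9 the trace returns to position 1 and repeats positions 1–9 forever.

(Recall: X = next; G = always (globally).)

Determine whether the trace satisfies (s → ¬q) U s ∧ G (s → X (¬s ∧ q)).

Walking from position 0: s first holds at position 0, and s → ¬q holds at every earlier position along the way, so (s → ¬q) U s holds.
s → X (¬s ∧ q) must hold at every position from 0 onward. It fails at position 4, so G (s → X (¬s ∧ q)) is false.
Positions where s holds: 0, 4, 7, 8, 9.
Check X (¬s ∧ q) at each: 0→ok, 4→fails, 7→fails, 8→fails, 9→ok.
At position 0: (s → ¬q) U s is true; G (s → X (¬s ∧ q)) is false; so (s → ¬q) U s ∧ G (s → X (¬s ∧ q)) is false.

No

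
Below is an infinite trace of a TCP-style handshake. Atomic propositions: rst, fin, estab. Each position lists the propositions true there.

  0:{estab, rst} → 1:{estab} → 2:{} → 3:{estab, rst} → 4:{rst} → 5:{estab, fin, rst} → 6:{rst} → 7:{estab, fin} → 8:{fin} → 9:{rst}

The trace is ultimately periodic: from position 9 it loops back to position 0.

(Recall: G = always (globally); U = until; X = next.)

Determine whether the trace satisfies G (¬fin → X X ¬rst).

No

¬fin → X X ¬rst must hold at every position from 0 onward. It fails at position 1, so G (¬fin → X X ¬rst) is false.
Positions where ¬fin holds: 0, 1, 2, 3, 4, 6, 9.
Check X X ¬rst at each: 0→ok, 1→fails, 2→fails, 3→fails, 4→fails, 6→ok, 9→ok.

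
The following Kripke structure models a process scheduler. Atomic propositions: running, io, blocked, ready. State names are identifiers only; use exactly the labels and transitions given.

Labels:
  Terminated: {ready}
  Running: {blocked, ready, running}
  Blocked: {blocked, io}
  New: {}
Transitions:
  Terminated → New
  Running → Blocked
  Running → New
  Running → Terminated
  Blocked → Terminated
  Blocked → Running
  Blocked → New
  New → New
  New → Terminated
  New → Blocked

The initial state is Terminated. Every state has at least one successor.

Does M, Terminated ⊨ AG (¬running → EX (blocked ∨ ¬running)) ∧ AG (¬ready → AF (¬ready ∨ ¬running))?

States satisfying ¬running → EX (blocked ∨ ¬running): {Terminated, Running, Blocked, New}.
States satisfying AG (¬running → EX (blocked ∨ ¬running)): {Terminated, Running, Blocked, New}.
States satisfying ¬ready → AF (¬ready ∨ ¬running): {Terminated, Running, Blocked, New}.
States satisfying AG (¬ready → AF (¬ready ∨ ¬running)): {Terminated, Running, Blocked, New}.
States satisfying AG (¬running → EX (blocked ∨ ¬running)) ∧ AG (¬ready → AF (¬ready ∨ ¬running)): {Terminated, Running, Blocked, New}.
Terminated ∈ Sat(AG (¬running → EX (blocked ∨ ¬running)) ∧ AG (¬ready → AF (¬ready ∨ ¬running))).

Yes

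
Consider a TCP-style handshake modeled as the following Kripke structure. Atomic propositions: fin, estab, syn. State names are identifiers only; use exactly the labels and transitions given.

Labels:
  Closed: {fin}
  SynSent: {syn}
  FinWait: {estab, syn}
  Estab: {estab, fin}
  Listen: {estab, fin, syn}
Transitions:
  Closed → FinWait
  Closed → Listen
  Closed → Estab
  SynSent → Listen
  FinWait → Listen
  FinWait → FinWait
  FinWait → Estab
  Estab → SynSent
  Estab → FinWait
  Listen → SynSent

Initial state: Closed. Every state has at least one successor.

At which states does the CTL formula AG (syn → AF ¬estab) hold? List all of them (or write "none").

States satisfying syn → AF ¬estab: {Closed, SynSent, Estab, Listen}.
States satisfying AG (syn → AF ¬estab): {SynSent, Listen}.

{SynSent, Listen}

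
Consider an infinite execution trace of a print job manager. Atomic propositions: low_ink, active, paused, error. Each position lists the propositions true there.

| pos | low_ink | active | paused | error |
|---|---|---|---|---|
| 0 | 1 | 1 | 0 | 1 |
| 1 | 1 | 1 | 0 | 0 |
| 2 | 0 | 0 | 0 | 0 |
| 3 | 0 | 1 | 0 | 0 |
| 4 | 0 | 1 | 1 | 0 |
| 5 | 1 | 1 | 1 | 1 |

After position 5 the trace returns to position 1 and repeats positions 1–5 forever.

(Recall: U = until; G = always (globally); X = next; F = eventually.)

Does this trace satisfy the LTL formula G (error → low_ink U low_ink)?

error → low_ink U low_ink holds at every position 0..5, and those are all positions ever visited, so G (error → low_ink U low_ink) holds.
Positions where error holds: 0, 5.
Check low_ink U low_ink at each: 0→ok, 5→ok.

Yes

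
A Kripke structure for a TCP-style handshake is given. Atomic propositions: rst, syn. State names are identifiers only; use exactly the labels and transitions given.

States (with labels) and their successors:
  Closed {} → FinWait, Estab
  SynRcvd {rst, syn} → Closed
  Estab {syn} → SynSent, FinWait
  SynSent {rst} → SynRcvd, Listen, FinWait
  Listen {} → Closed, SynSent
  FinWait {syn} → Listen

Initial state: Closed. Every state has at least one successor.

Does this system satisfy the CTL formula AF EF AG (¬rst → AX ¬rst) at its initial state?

No

States satisfying EF AG (¬rst → AX ¬rst): ∅.
States satisfying AF EF AG (¬rst → AX ¬rst): ∅.
There is a path from Closed along which EF AG (¬rst → AX ¬rst) never holds.
Closed ∉ Sat(AF EF AG (¬rst → AX ¬rst)).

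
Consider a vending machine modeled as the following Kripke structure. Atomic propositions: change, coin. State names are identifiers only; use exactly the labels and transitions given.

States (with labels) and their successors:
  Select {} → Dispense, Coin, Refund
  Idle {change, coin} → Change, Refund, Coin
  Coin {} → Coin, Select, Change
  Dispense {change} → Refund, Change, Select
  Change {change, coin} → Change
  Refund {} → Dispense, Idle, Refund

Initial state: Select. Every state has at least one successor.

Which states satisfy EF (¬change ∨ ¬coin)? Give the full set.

{Select, Idle, Coin, Dispense, Refund}

States satisfying ¬change ∨ ¬coin: {Select, Coin, Dispense, Refund}.
States satisfying EF (¬change ∨ ¬coin): {Select, Idle, Coin, Dispense, Refund}.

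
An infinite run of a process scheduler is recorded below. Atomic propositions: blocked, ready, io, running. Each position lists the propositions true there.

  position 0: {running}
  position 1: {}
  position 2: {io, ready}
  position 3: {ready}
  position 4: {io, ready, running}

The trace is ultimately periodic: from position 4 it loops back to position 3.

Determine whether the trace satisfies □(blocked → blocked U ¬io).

blocked → blocked U ¬io holds at every position 0..4, and those are all positions ever visited, so □(blocked → blocked U ¬io) holds.

Holds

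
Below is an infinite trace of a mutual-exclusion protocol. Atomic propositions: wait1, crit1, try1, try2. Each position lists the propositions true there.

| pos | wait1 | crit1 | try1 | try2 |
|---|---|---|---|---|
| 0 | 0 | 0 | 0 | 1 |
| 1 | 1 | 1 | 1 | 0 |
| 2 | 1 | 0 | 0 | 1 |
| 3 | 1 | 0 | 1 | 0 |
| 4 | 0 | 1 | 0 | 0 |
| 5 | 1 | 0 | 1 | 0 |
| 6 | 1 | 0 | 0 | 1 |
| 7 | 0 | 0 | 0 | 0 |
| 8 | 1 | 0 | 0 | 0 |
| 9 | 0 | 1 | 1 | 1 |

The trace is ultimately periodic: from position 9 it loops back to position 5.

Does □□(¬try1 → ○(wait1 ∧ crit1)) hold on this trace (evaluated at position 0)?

Violated

□(¬try1 → ○(wait1 ∧ crit1)) must hold at every position from 0 onward. It fails at position 0, so □□(¬try1 → ○(wait1 ∧ crit1)) is false.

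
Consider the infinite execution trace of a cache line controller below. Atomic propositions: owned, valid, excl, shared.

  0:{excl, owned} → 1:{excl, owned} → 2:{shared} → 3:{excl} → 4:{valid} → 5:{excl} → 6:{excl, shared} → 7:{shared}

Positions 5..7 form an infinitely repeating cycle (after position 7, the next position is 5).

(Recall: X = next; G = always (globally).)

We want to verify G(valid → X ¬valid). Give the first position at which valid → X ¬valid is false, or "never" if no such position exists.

never

valid → X ¬valid holds at every position 0..7, and those are all the positions the trace ever visits, so the invariant G(valid → X ¬valid) is never violated.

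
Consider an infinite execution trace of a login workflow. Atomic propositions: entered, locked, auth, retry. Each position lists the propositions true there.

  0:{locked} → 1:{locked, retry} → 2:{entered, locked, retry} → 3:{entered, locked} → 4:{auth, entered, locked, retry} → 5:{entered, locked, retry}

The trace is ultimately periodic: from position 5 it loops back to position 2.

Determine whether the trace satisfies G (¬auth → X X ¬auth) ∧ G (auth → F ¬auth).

¬auth → X X ¬auth must hold at every position from 0 onward. It fails at position 2, so G (¬auth → X X ¬auth) is false.
Positions where ¬auth holds: 0, 1, 2, 3, 5.
Check X X ¬auth at each: 0→ok, 1→ok, 2→fails, 3→ok, 5→ok.
auth → F ¬auth holds at every position 0..5, and those are all positions ever visited, so G (auth → F ¬auth) holds.
Positions where auth holds: 4.
Check F ¬auth at each: 4→ok.
At position 0: G (¬auth → X X ¬auth) is false; G (auth → F ¬auth) is true; so G (¬auth → X X ¬auth) ∧ G (auth → F ¬auth) is false.

Does not hold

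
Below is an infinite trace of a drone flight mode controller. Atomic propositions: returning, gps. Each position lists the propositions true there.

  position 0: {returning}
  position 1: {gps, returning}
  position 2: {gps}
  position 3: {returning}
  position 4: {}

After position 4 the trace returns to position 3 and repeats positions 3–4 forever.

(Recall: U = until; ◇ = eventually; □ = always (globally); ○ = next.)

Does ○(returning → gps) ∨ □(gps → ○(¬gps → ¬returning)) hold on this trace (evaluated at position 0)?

Satisfied

The position after 0 is 1; returning → gps is true there.
gps → ○(¬gps → ¬returning) must hold at every position from 0 onward. It fails at position 2, so □(gps → ○(¬gps → ¬returning)) is false.
Positions where gps holds: 1, 2.
Check ○(¬gps → ¬returning) at each: 1→ok, 2→fails.
At position 0: ○(returning → gps) is true; □(gps → ○(¬gps → ¬returning)) is false; so ○(returning → gps) ∨ □(gps → ○(¬gps → ¬returning)) is true.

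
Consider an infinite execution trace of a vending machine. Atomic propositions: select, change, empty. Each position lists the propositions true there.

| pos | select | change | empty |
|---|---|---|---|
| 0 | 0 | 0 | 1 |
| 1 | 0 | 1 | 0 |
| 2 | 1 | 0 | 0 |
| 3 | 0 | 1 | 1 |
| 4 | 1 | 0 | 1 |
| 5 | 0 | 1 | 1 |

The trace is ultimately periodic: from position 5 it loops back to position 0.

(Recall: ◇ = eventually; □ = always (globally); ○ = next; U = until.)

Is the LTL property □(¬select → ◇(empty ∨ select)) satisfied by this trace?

Satisfied

¬select → ◇(empty ∨ select) holds at every position 0..5, and those are all positions ever visited, so □(¬select → ◇(empty ∨ select)) holds.
Positions where ¬select holds: 0, 1, 3, 5.
Check ◇(empty ∨ select) at each: 0→ok, 1→ok, 3→ok, 5→ok.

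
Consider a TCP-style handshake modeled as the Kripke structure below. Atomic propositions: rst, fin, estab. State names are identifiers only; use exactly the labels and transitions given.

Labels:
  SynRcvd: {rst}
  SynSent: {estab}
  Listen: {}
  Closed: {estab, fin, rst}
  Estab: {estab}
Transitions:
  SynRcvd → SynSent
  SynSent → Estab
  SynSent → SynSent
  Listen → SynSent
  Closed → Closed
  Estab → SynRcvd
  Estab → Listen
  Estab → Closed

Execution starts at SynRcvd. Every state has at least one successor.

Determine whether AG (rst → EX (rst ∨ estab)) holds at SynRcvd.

States satisfying rst → EX (rst ∨ estab): {SynRcvd, SynSent, Listen, Closed, Estab}.
States satisfying AG (rst → EX (rst ∨ estab)): {SynRcvd, SynSent, Listen, Closed, Estab}.
Every state reachable from SynRcvd satisfies rst → EX (rst ∨ estab).
SynRcvd ∈ Sat(AG (rst → EX (rst ∨ estab))).

Yes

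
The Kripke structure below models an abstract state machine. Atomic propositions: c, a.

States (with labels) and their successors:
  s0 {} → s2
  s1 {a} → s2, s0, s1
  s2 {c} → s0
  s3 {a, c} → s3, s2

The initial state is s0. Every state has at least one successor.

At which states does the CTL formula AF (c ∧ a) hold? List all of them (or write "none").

{s3}

States satisfying c ∧ a: {s3}.
States satisfying AF (c ∧ a): {s3}.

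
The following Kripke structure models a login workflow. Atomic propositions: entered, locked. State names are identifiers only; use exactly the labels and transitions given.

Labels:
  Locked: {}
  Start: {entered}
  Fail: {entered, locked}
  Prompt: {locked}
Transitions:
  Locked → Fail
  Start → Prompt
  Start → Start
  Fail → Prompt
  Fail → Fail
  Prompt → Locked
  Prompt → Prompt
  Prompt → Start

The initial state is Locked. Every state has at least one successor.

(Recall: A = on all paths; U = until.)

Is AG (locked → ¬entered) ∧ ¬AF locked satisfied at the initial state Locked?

Violated

States satisfying locked → ¬entered: {Locked, Start, Prompt}.
States satisfying AG (locked → ¬entered): ∅.
States satisfying locked: {Fail, Prompt}.
States satisfying AF locked: {Locked, Fail, Prompt}.
States satisfying ¬AF locked: {Start}.
States satisfying AG (locked → ¬entered) ∧ ¬AF locked: ∅.
Locked ∉ Sat(AG (locked → ¬entered) ∧ ¬AF locked).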